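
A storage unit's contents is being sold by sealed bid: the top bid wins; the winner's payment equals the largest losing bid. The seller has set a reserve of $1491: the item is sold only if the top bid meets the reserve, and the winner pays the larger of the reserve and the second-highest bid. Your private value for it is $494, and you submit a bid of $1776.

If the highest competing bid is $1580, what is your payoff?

−$1086

Your bid $1776 is the highest and exceeds the reserve.
Price = max(second-highest bid, reserve) = max($1580, $1491) = $1580.
Payoff = $494 − $1580 = −$1086.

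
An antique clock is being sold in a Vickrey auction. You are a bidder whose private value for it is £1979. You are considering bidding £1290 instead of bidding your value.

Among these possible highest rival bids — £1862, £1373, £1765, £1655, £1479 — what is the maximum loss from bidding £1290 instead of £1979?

£1862: truthful gives £117, deviation gives £0 → loss £117.
£1373: truthful gives £606, deviation gives £0 → loss £606.
£1765: truthful gives £214, deviation gives £0 → loss £214.
£1655: truthful gives £324, deviation gives £0 → loss £324.
£1479: truthful gives £500, deviation gives £0 → loss £500.
Maximum loss: £606.

£606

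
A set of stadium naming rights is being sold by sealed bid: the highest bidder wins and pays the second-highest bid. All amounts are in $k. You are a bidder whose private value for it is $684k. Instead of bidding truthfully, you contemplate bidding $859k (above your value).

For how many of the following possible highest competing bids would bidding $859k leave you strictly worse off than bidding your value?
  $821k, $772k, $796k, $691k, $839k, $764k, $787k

7

The deviation hurts exactly when the highest competing bid lies strictly between $684k and $859k — overbidding then wins at a price above your value.
$821k: inside the interval → strictly worse (loss $137k).
$772k: inside the interval → strictly worse (loss $88k).
$796k: inside the interval → strictly worse (loss $112k).
$691k: inside the interval → strictly worse (loss $7k).
$839k: inside the interval → strictly worse (loss $155k).
$764k: inside the interval → strictly worse (loss $80k).
$787k: inside the interval → strictly worse (loss $103k).
Count: 7.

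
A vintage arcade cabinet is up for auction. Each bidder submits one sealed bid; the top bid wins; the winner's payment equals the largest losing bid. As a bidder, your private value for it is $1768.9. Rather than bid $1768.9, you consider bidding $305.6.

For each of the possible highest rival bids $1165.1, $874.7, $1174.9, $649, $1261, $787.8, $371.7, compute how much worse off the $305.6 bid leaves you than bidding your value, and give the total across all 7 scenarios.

$6098.1

The deviation costs you only when the competing bid falls strictly between $305.6 and $1768.9; elsewhere both bids give the same outcome.
$1165.1: truthful payoff $603.8, deviation payoff $0 → loss $603.8.
$874.7: truthful payoff $894.2, deviation payoff $0 → loss $894.2.
$1174.9: truthful payoff $594, deviation payoff $0 → loss $594.
$649: truthful payoff $1119.9, deviation payoff $0 → loss $1119.9.
$1261: truthful payoff $507.9, deviation payoff $0 → loss $507.9.
$787.8: truthful payoff $981.1, deviation payoff $0 → loss $981.1.
$371.7: truthful payoff $1397.2, deviation payoff $0 → loss $1397.2.
Total loss = $603.8 + $894.2 + $594 + $1119.9 + $507.9 + $981.1 + $1397.2 = $6098.1.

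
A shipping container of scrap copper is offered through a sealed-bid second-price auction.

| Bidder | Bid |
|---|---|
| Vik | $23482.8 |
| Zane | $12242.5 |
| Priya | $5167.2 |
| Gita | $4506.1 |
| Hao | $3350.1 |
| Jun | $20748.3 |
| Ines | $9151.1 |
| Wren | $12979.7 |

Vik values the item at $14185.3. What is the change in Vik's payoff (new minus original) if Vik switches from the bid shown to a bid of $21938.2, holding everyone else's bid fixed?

The highest bid among the other bidders is $20748.3; Vik's bid doesn't change that.
Original bid $23482.8: Vik is highest, pays the top rival bid $20748.3; payoff $14185.3 − $20748.3 = −$6563.
Alternative bid $21938.2: Vik is highest, pays the top rival bid $20748.3; payoff $14185.3 − $20748.3 = −$6563.
Change in payoff = −$6563 − (−$6563) = $0.

$0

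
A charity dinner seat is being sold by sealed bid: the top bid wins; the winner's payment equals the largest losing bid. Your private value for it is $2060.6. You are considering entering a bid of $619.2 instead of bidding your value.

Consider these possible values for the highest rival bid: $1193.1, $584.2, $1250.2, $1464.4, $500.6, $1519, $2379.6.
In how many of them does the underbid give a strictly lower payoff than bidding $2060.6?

The deviation hurts exactly when the highest competing bid lies strictly between $619.2 and $2060.6 — underbidding then forfeits a profitable win.
$1193.1: inside the interval → strictly worse (loss $867.5).
$584.2: below both → same outcome either way.
$1250.2: inside the interval → strictly worse (loss $810.4).
$1464.4: inside the interval → strictly worse (loss $596.2).
$500.6: below both → same outcome either way.
$1519: inside the interval → strictly worse (loss $541.6).
$2379.6: above both → same outcome either way.
Count: 4.

4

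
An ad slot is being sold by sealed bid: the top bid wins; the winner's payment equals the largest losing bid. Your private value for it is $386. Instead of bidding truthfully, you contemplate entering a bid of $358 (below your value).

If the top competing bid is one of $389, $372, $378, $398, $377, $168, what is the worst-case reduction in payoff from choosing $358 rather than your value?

$14

$389: same outcome either way → loss $0.
$372: truthful gives $14, deviation gives $0 → loss $14.
$378: truthful gives $8, deviation gives $0 → loss $8.
$398: same outcome either way → loss $0.
$377: truthful gives $9, deviation gives $0 → loss $9.
$168: same outcome either way → loss $0.
Maximum loss: $14.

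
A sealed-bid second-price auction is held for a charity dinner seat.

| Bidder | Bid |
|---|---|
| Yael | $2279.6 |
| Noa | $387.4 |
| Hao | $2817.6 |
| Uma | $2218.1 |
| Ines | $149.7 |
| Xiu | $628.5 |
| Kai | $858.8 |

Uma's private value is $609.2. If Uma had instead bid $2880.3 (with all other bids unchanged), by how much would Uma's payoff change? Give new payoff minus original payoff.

The highest bid among the other bidders is $2817.6; Uma's bid doesn't change that.
Original bid $2218.1: Uma is not highest (top rival bid is $2817.6); payoff $0.
Alternative bid $2880.3: Uma is highest, pays the top rival bid $2817.6; payoff $609.2 − $2817.6 = −$2208.4.
Change in payoff = −$2208.4 − ($0) = −$2208.4.

−$2208.4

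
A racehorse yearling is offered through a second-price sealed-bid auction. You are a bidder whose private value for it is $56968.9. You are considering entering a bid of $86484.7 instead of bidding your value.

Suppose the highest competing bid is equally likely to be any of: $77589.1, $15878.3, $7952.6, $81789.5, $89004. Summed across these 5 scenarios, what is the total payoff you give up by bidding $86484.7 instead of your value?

The deviation costs you only when the competing bid falls strictly between $56968.9 and $86484.7; elsewhere both bids give the same outcome.
$77589.1: truthful payoff $0, deviation payoff −$20620.2 → loss $20620.2.
$15878.3: outcomes coincide → loss $0.
$7952.6: outcomes coincide → loss $0.
$81789.5: truthful payoff $0, deviation payoff −$24820.6 → loss $24820.6.
$89004: outcomes coincide → loss $0.
Total loss = $20620.2 + $24820.6 = $45440.8.
In a second-price auction your bid sets only whether you win, not what you pay, so bidding your true value is weakly dominant.

$45440.8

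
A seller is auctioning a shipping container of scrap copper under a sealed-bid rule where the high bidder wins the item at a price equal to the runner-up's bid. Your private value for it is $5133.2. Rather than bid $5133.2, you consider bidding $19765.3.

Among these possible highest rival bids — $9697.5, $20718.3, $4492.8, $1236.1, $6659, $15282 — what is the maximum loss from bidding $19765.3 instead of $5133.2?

$9697.5: truthful gives $0, deviation gives −$4564.3 → loss $4564.3.
$20718.3: same outcome either way → loss $0.
$4492.8: same outcome either way → loss $0.
$1236.1: same outcome either way → loss $0.
$6659: truthful gives $0, deviation gives −$1525.8 → loss $1525.8.
$15282: truthful gives $0, deviation gives −$10148.8 → loss $10148.8.
Maximum loss: $10148.8.

$10148.8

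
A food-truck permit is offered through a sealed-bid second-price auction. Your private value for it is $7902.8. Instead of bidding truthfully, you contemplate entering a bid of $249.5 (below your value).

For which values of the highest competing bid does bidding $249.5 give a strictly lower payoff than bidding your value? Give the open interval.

If the competing bid is below $249.5, both bids win at the same price — no difference.
If it is above $7902.8, both bids lose — no difference.
If it lies strictly between $249.5 and $7902.8, bidding your value wins at a price below your value (positive payoff) while bidding $249.5 loses (payoff 0).
So the deviation strictly hurts on the open interval ($249.5, $7902.8).
Because the price is fixed by the runner-up's bid, deviating from your value can only change a good outcome into a bad one — never the reverse.

($249.5, $7902.8)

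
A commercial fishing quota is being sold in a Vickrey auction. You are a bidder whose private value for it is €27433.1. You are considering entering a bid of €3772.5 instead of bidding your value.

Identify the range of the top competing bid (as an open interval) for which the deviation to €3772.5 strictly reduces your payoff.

If the competing bid is below €3772.5, both bids win at the same price — no difference.
If it is above €27433.1, both bids lose — no difference.
If it lies strictly between €3772.5 and €27433.1, bidding your value wins at a price below your value (positive payoff) while bidding €3772.5 loses (payoff 0).
So the deviation strictly hurts on the open interval (€3772.5, €27433.1).
In a second-price auction your bid sets only whether you win, not what you pay, so bidding your true value is weakly dominant.

(€3772.5, €27433.1)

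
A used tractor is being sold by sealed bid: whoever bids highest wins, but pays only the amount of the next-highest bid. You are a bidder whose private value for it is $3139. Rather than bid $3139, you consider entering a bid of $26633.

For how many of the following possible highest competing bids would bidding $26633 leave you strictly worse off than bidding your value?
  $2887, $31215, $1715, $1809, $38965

0

The deviation hurts exactly when the highest competing bid lies strictly between $3139 and $26633 — overbidding then wins at a price above your value.
$2887: below both → same outcome either way.
$31215: above both → same outcome either way.
$1715: below both → same outcome either way.
$1809: below both → same outcome either way.
$38965: above both → same outcome either way.
Count: 0.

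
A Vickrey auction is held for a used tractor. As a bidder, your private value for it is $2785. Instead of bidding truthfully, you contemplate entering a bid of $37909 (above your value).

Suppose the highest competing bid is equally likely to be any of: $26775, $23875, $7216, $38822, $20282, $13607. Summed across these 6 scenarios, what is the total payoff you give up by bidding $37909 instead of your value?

$77830

The deviation costs you only when the competing bid falls strictly between $2785 and $37909; elsewhere both bids give the same outcome.
$26775: truthful payoff $0, deviation payoff −$23990 → loss $23990.
$23875: truthful payoff $0, deviation payoff −$21090 → loss $21090.
$7216: truthful payoff $0, deviation payoff −$4431 → loss $4431.
$38822: outcomes coincide → loss $0.
$20282: truthful payoff $0, deviation payoff −$17497 → loss $17497.
$13607: truthful payoff $0, deviation payoff −$10822 → loss $10822.
Total loss = $23990 + $21090 + $4431 + $17497 + $10822 = $77830.
Truthful bidding weakly dominates here: raising your bid can only win items priced above your value, and lowering it can only forfeit items priced below.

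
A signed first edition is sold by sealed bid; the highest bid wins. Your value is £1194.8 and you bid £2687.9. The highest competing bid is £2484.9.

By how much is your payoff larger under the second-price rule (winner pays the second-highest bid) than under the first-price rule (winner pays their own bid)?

You have the highest bid, so you win under either rule.
Second-price: pay £2484.9 → payoff −£1290.1.
First-price: pay your own bid £2687.9 → payoff −£1493.1.
Difference = −£1290.1 − (−£1493.1) = £203.

£203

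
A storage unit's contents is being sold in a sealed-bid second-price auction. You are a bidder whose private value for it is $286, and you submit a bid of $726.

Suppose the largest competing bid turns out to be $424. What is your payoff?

Your bid $726 exceeds the highest competing bid $424, so you win.
In a second-price auction the winner pays the second-highest bid, $424.
Payoff = value − price = $286 − $424 = −$138.

−$138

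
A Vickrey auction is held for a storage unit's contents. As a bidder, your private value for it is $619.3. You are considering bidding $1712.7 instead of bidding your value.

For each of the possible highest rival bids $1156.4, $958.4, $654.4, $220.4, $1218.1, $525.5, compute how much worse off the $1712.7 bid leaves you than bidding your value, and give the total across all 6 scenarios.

The deviation costs you only when the competing bid falls strictly between $619.3 and $1712.7; elsewhere both bids give the same outcome.
$1156.4: truthful payoff $0, deviation payoff −$537.1 → loss $537.1.
$958.4: truthful payoff $0, deviation payoff −$339.1 → loss $339.1.
$654.4: truthful payoff $0, deviation payoff −$35.1 → loss $35.1.
$220.4: outcomes coincide → loss $0.
$1218.1: truthful payoff $0, deviation payoff −$598.8 → loss $598.8.
$525.5: outcomes coincide → loss $0.
Total loss = $537.1 + $339.1 + $35.1 + $598.8 = $1510.1.

$1510.1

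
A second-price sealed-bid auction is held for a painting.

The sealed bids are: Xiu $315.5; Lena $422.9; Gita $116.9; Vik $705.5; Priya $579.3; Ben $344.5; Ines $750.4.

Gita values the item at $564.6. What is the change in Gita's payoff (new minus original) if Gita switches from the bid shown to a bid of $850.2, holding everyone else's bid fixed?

The highest bid among the other bidders is $750.4; Gita's bid doesn't change that.
Original bid $116.9: Gita is not highest (top rival bid is $750.4); payoff $0.
Alternative bid $850.2: Gita is highest, pays the top rival bid $750.4; payoff $564.6 − $750.4 = −$185.8.
Change in payoff = −$185.8 − ($0) = −$185.8.

−$185.8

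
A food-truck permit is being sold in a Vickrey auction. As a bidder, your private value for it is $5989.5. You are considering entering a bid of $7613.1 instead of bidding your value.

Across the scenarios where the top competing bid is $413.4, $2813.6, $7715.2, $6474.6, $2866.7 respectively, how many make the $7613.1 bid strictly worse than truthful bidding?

The deviation hurts exactly when the highest competing bid lies strictly between $5989.5 and $7613.1 — overbidding then wins at a price above your value.
$413.4: below both → same outcome either way.
$2813.6: below both → same outcome either way.
$7715.2: above both → same outcome either way.
$6474.6: inside the interval → strictly worse (loss $485.1).
$2866.7: below both → same outcome either way.
Count: 1.

1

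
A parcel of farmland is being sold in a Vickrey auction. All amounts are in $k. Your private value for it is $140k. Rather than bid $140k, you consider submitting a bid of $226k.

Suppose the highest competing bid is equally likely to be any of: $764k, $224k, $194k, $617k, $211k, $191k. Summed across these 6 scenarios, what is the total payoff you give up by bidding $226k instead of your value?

$260k

The deviation costs you only when the competing bid falls strictly between $140k and $226k; elsewhere both bids give the same outcome.
$764k: outcomes coincide → loss $0k.
$224k: truthful payoff $0k, deviation payoff −$84k → loss $84k.
$194k: truthful payoff $0k, deviation payoff −$54k → loss $54k.
$617k: outcomes coincide → loss $0k.
$211k: truthful payoff $0k, deviation payoff −$71k → loss $71k.
$191k: truthful payoff $0k, deviation payoff −$51k → loss $51k.
Total loss = $84k + $54k + $71k + $51k = $260k.
Truthful bidding weakly dominates here: raising your bid can only win items priced above your value, and lowering it can only forfeit items priced below.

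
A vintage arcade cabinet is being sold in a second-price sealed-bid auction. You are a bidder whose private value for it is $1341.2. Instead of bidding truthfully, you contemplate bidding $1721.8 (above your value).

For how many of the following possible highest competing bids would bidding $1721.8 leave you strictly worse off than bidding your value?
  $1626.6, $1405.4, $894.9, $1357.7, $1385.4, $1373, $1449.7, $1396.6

7

The deviation hurts exactly when the highest competing bid lies strictly between $1341.2 and $1721.8 — overbidding then wins at a price above your value.
$1626.6: inside the interval → strictly worse (loss $285.4).
$1405.4: inside the interval → strictly worse (loss $64.2).
$894.9: below both → same outcome either way.
$1357.7: inside the interval → strictly worse (loss $16.5).
$1385.4: inside the interval → strictly worse (loss $44.2).
$1373: inside the interval → strictly worse (loss $31.8).
$1449.7: inside the interval → strictly worse (loss $108.5).
$1396.6: inside the interval → strictly worse (loss $55.4).
Count: 7.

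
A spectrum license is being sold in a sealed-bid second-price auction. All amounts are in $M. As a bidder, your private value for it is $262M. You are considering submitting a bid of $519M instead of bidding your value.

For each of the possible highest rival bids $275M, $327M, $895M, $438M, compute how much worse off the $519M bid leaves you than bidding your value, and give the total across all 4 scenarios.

The deviation costs you only when the competing bid falls strictly between $262M and $519M; elsewhere both bids give the same outcome.
$275M: truthful payoff $0M, deviation payoff −$13M → loss $13M.
$327M: truthful payoff $0M, deviation payoff −$65M → loss $65M.
$895M: outcomes coincide → loss $0M.
$438M: truthful payoff $0M, deviation payoff −$176M → loss $176M.
Total loss = $13M + $65M + $176M = $254M.

$254M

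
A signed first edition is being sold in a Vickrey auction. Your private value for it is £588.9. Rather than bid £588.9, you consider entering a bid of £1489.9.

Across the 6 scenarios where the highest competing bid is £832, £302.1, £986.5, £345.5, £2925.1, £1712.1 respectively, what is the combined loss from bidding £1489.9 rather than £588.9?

The deviation costs you only when the competing bid falls strictly between £588.9 and £1489.9; elsewhere both bids give the same outcome.
£832: truthful payoff £0, deviation payoff −£243.1 → loss £243.1.
£302.1: outcomes coincide → loss £0.
£986.5: truthful payoff £0, deviation payoff −£397.6 → loss £397.6.
£345.5: outcomes coincide → loss £0.
£2925.1: outcomes coincide → loss £0.
£1712.1: outcomes coincide → loss £0.
Total loss = £243.1 + £397.6 = £640.7.
In a second-price auction your bid sets only whether you win, not what you pay, so bidding your true value is weakly dominant.

£640.7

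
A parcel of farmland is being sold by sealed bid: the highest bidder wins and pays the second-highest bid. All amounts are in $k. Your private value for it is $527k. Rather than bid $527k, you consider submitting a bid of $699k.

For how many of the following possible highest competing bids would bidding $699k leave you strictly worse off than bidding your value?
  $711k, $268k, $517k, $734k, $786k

The deviation hurts exactly when the highest competing bid lies strictly between $527k and $699k — overbidding then wins at a price above your value.
$711k: above both → same outcome either way.
$268k: below both → same outcome either way.
$517k: below both → same outcome either way.
$734k: above both → same outcome either way.
$786k: above both → same outcome either way.
Count: 0.

0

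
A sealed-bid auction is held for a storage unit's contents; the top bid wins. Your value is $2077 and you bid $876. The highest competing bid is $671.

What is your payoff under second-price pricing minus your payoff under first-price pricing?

$205

You have the highest bid, so you win under either rule.
Second-price: pay $671 → payoff $1406.
First-price: pay your own bid $876 → payoff $1201.
Difference = $1406 − ($1201) = $205.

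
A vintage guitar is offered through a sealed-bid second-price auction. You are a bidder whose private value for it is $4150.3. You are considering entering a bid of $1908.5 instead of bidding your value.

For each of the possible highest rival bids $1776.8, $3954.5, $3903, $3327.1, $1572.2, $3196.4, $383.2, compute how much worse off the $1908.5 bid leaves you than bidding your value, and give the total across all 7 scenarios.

The deviation costs you only when the competing bid falls strictly between $1908.5 and $4150.3; elsewhere both bids give the same outcome.
$1776.8: outcomes coincide → loss $0.
$3954.5: truthful payoff $195.8, deviation payoff $0 → loss $195.8.
$3903: truthful payoff $247.3, deviation payoff $0 → loss $247.3.
$3327.1: truthful payoff $823.2, deviation payoff $0 → loss $823.2.
$1572.2: outcomes coincide → loss $0.
$3196.4: truthful payoff $953.9, deviation payoff $0 → loss $953.9.
$383.2: outcomes coincide → loss $0.
Total loss = $195.8 + $247.3 + $823.2 + $953.9 = $2220.2.

$2220.2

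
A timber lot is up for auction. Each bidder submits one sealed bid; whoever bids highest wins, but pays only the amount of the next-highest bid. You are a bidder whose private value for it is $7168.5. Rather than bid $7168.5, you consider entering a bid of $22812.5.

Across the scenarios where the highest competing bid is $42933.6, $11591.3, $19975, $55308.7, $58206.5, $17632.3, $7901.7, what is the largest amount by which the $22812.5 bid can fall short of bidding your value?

$42933.6: same outcome either way → loss $0.
$11591.3: truthful gives $0, deviation gives −$4422.8 → loss $4422.8.
$19975: truthful gives $0, deviation gives −$12806.5 → loss $12806.5.
$55308.7: same outcome either way → loss $0.
$58206.5: same outcome either way → loss $0.
$17632.3: truthful gives $0, deviation gives −$10463.8 → loss $10463.8.
$7901.7: truthful gives $0, deviation gives −$733.2 → loss $733.2.
Maximum loss: $12806.5.

$12806.5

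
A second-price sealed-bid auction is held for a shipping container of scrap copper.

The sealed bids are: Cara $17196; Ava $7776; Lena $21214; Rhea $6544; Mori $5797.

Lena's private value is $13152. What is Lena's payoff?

−$4044

Highest bid: Lena at $21214, so Lena wins.
Second-highest bid: Cara at $17196 — that is the price the winner pays.
Lena's payoff = value − price = $13152 − $17196 = −$4044.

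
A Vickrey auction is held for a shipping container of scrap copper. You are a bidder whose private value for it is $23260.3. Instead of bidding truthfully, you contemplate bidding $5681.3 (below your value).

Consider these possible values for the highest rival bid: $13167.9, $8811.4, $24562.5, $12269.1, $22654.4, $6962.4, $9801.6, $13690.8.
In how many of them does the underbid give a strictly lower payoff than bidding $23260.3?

7

The deviation hurts exactly when the highest competing bid lies strictly between $5681.3 and $23260.3 — underbidding then forfeits a profitable win.
$13167.9: inside the interval → strictly worse (loss $10092.4).
$8811.4: inside the interval → strictly worse (loss $14448.9).
$24562.5: above both → same outcome either way.
$12269.1: inside the interval → strictly worse (loss $10991.2).
$22654.4: inside the interval → strictly worse (loss $605.9).
$6962.4: inside the interval → strictly worse (loss $16297.9).
$9801.6: inside the interval → strictly worse (loss $13458.7).
$13690.8: inside the interval → strictly worse (loss $9569.5).
Count: 7.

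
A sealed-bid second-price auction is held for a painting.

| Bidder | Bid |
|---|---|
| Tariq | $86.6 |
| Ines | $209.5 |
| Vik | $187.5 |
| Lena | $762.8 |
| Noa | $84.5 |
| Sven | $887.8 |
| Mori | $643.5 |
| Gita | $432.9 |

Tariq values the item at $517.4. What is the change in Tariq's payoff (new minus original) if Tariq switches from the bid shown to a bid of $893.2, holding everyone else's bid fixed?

The highest bid among the other bidders is $887.8; Tariq's bid doesn't change that.
Original bid $86.6: Tariq is not highest (top rival bid is $887.8); payoff $0.
Alternative bid $893.2: Tariq is highest, pays the top rival bid $887.8; payoff $517.4 − $887.8 = −$370.4.
Change in payoff = −$370.4 − ($0) = −$370.4.

−$370.4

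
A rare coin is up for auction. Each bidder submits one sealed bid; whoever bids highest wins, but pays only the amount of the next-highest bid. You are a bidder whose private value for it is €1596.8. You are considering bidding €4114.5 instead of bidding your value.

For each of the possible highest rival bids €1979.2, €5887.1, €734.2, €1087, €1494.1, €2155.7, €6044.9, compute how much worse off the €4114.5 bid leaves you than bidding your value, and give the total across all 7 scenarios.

The deviation costs you only when the competing bid falls strictly between €1596.8 and €4114.5; elsewhere both bids give the same outcome.
€1979.2: truthful payoff €0, deviation payoff −€382.4 → loss €382.4.
€5887.1: outcomes coincide → loss €0.
€734.2: outcomes coincide → loss €0.
€1087: outcomes coincide → loss €0.
€1494.1: outcomes coincide → loss €0.
€2155.7: truthful payoff €0, deviation payoff −€558.9 → loss €558.9.
€6044.9: outcomes coincide → loss €0.
Total loss = €382.4 + €558.9 = €941.3.
In a second-price auction your bid sets only whether you win, not what you pay, so bidding your true value is weakly dominant.

€941.3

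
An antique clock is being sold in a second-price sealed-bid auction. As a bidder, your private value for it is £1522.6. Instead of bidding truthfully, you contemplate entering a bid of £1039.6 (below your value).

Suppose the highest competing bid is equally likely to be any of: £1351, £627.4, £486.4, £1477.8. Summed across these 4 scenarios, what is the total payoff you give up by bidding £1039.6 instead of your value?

The deviation costs you only when the competing bid falls strictly between £1039.6 and £1522.6; elsewhere both bids give the same outcome.
£1351: truthful payoff £171.6, deviation payoff £0 → loss £171.6.
£627.4: outcomes coincide → loss £0.
£486.4: outcomes coincide → loss £0.
£1477.8: truthful payoff £44.8, deviation payoff £0 → loss £44.8.
Total loss = £171.6 + £44.8 = £216.4.

£216.4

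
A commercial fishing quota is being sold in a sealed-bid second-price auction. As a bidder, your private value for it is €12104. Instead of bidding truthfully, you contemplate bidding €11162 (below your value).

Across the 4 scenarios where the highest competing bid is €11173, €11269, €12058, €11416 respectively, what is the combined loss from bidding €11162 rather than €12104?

The deviation costs you only when the competing bid falls strictly between €11162 and €12104; elsewhere both bids give the same outcome.
€11173: truthful payoff €931, deviation payoff €0 → loss €931.
€11269: truthful payoff €835, deviation payoff €0 → loss €835.
€12058: truthful payoff €46, deviation payoff €0 → loss €46.
€11416: truthful payoff €688, deviation payoff €0 → loss €688.
Total loss = €931 + €835 + €46 + €688 = €2500.
In a second-price auction your bid sets only whether you win, not what you pay, so bidding your true value is weakly dominant.

€2500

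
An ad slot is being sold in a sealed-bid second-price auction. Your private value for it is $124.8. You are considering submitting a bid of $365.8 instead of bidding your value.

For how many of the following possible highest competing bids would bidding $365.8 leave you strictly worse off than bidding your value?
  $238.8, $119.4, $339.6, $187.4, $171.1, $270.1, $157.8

The deviation hurts exactly when the highest competing bid lies strictly between $124.8 and $365.8 — overbidding then wins at a price above your value.
$238.8: inside the interval → strictly worse (loss $114).
$119.4: below both → same outcome either way.
$339.6: inside the interval → strictly worse (loss $214.8).
$187.4: inside the interval → strictly worse (loss $62.6).
$171.1: inside the interval → strictly worse (loss $46.3).
$270.1: inside the interval → strictly worse (loss $145.3).
$157.8: inside the interval → strictly worse (loss $33).
Count: 6.

6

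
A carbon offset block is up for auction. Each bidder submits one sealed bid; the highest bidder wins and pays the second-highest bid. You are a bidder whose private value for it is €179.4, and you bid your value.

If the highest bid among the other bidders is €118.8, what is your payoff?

€60.6

Your bid €179.4 exceeds the highest competing bid €118.8, so you win.
In a second-price auction the winner pays the second-highest bid, €118.8.
Payoff = value − price = €179.4 − €118.8 = €60.6.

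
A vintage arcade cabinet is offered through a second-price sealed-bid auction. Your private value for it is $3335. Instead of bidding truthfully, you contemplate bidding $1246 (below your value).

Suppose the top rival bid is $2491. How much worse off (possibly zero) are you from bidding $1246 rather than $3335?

Bidding your value $3335: you win (since $3335 > $2491) and pay $2491. Payoff $844.
Bidding $1246: you lose. Payoff $0.
The competing bid $2491 lies between your shaded bid and your value, so underbidding forfeits an item you could have won at a profitable price.
Loss from deviating = $844 − ($0) = $844.
Truthful bidding weakly dominates here: raising your bid can only win items priced above your value, and lowering it can only forfeit items priced below.

$844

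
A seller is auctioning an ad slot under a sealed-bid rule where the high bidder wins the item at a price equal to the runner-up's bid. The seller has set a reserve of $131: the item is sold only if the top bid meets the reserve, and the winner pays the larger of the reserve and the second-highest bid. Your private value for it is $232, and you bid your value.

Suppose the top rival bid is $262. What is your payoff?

Your bid $232 is below the highest competing bid $262, so you lose. Payoff $0.

$0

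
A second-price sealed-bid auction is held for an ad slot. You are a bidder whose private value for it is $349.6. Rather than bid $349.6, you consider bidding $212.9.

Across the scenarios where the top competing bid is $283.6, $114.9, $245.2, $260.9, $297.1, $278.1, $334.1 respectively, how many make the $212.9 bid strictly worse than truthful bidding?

6

The deviation hurts exactly when the highest competing bid lies strictly between $212.9 and $349.6 — underbidding then forfeits a profitable win.
$283.6: inside the interval → strictly worse (loss $66).
$114.9: below both → same outcome either way.
$245.2: inside the interval → strictly worse (loss $104.4).
$260.9: inside the interval → strictly worse (loss $88.7).
$297.1: inside the interval → strictly worse (loss $52.5).
$278.1: inside the interval → strictly worse (loss $71.5).
$334.1: inside the interval → strictly worse (loss $15.5).
Count: 6.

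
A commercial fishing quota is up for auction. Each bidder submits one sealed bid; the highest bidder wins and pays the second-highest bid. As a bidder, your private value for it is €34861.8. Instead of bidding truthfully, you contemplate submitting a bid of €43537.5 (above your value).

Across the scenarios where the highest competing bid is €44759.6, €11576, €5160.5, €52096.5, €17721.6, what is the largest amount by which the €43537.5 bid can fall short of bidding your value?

€0

€44759.6: same outcome either way → loss €0.
€11576: same outcome either way → loss €0.
€5160.5: same outcome either way → loss €0.
€52096.5: same outcome either way → loss €0.
€17721.6: same outcome either way → loss €0.
Maximum loss: €0.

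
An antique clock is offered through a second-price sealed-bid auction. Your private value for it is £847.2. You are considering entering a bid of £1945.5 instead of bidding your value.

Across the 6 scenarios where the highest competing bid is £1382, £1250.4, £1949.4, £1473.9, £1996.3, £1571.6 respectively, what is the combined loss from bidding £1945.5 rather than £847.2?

£2289.1

The deviation costs you only when the competing bid falls strictly between £847.2 and £1945.5; elsewhere both bids give the same outcome.
£1382: truthful payoff £0, deviation payoff −£534.8 → loss £534.8.
£1250.4: truthful payoff £0, deviation payoff −£403.2 → loss £403.2.
£1949.4: outcomes coincide → loss £0.
£1473.9: truthful payoff £0, deviation payoff −£626.7 → loss £626.7.
£1996.3: outcomes coincide → loss £0.
£1571.6: truthful payoff £0, deviation payoff −£724.4 → loss £724.4.
Total loss = £534.8 + £403.2 + £626.7 + £724.4 = £2289.1.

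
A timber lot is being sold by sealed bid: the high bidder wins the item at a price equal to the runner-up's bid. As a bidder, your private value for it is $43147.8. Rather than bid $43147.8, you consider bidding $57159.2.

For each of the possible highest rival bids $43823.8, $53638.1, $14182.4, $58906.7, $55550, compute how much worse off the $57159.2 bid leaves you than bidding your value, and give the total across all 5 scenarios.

$23568.5

The deviation costs you only when the competing bid falls strictly between $43147.8 and $57159.2; elsewhere both bids give the same outcome.
$43823.8: truthful payoff $0, deviation payoff −$676 → loss $676.
$53638.1: truthful payoff $0, deviation payoff −$10490.3 → loss $10490.3.
$14182.4: outcomes coincide → loss $0.
$58906.7: outcomes coincide → loss $0.
$55550: truthful payoff $0, deviation payoff −$12402.2 → loss $12402.2.
Total loss = $676 + $10490.3 + $12402.2 = $23568.5.
Truthful bidding weakly dominates here: raising your bid can only win items priced above your value, and lowering it can only forfeit items priced below.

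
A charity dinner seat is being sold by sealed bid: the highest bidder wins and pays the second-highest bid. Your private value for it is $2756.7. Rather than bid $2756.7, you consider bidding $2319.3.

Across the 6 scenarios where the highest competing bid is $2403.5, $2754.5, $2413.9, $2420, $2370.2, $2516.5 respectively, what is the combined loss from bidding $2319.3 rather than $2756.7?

$1661.6

The deviation costs you only when the competing bid falls strictly between $2319.3 and $2756.7; elsewhere both bids give the same outcome.
$2403.5: truthful payoff $353.2, deviation payoff $0 → loss $353.2.
$2754.5: truthful payoff $2.2, deviation payoff $0 → loss $2.2.
$2413.9: truthful payoff $342.8, deviation payoff $0 → loss $342.8.
$2420: truthful payoff $336.7, deviation payoff $0 → loss $336.7.
$2370.2: truthful payoff $386.5, deviation payoff $0 → loss $386.5.
$2516.5: truthful payoff $240.2, deviation payoff $0 → loss $240.2.
Total loss = $353.2 + $2.2 + $342.8 + $336.7 + $386.5 + $240.2 = $1661.6.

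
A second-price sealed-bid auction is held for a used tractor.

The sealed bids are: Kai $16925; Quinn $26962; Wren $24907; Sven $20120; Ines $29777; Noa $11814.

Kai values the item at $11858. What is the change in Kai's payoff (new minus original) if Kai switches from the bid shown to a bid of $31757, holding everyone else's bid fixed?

The highest bid among the other bidders is $29777; Kai's bid doesn't change that.
Original bid $16925: Kai is not highest (top rival bid is $29777); payoff $0.
Alternative bid $31757: Kai is highest, pays the top rival bid $29777; payoff $11858 − $29777 = −$17919.
Change in payoff = −$17919 − ($0) = −$17919.

−$17919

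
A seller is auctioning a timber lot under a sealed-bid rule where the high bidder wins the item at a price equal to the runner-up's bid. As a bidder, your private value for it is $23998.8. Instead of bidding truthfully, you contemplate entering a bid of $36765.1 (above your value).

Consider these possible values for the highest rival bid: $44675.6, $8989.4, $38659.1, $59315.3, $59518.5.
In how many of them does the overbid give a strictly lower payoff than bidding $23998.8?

The deviation hurts exactly when the highest competing bid lies strictly between $23998.8 and $36765.1 — overbidding then wins at a price above your value.
$44675.6: above both → same outcome either way.
$8989.4: below both → same outcome either way.
$38659.1: above both → same outcome either way.
$59315.3: above both → same outcome either way.
$59518.5: above both → same outcome either way.
Count: 0.

0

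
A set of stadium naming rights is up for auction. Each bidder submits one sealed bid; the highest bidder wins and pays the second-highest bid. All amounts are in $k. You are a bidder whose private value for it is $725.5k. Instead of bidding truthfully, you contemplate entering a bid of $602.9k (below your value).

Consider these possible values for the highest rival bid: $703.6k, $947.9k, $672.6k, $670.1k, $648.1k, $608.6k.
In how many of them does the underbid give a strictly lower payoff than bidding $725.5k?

The deviation hurts exactly when the highest competing bid lies strictly between $602.9k and $725.5k — underbidding then forfeits a profitable win.
$703.6k: inside the interval → strictly worse (loss $21.9k).
$947.9k: above both → same outcome either way.
$672.6k: inside the interval → strictly worse (loss $52.9k).
$670.1k: inside the interval → strictly worse (loss $55.4k).
$648.1k: inside the interval → strictly worse (loss $77.4k).
$608.6k: inside the interval → strictly worse (loss $116.9k).
Count: 5.

5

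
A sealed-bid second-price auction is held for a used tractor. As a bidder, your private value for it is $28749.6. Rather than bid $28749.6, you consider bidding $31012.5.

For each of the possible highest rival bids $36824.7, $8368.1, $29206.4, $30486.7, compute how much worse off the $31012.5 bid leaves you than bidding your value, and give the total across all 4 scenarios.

The deviation costs you only when the competing bid falls strictly between $28749.6 and $31012.5; elsewhere both bids give the same outcome.
$36824.7: outcomes coincide → loss $0.
$8368.1: outcomes coincide → loss $0.
$29206.4: truthful payoff $0, deviation payoff −$456.8 → loss $456.8.
$30486.7: truthful payoff $0, deviation payoff −$1737.1 → loss $1737.1.
Total loss = $456.8 + $1737.1 = $2193.9.

$2193.9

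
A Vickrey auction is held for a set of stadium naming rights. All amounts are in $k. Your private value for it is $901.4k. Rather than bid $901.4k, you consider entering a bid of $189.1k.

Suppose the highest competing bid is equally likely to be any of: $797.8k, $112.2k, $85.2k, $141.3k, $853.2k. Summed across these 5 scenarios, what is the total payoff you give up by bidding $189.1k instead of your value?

The deviation costs you only when the competing bid falls strictly between $189.1k and $901.4k; elsewhere both bids give the same outcome.
$797.8k: truthful payoff $103.6k, deviation payoff $0k → loss $103.6k.
$112.2k: outcomes coincide → loss $0k.
$85.2k: outcomes coincide → loss $0k.
$141.3k: outcomes coincide → loss $0k.
$853.2k: truthful payoff $48.2k, deviation payoff $0k → loss $48.2k.
Total loss = $103.6k + $48.2k = $151.8k.
Truthful bidding weakly dominates here: raising your bid can only win items priced above your value, and lowering it can only forfeit items priced below.

$151.8k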